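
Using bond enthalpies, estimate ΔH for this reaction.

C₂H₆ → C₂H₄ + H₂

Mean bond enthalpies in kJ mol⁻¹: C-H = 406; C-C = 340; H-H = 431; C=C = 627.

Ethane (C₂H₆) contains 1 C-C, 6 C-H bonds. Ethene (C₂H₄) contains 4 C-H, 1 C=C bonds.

ΔH ≈ +94 kJ

Bonds broken (reactants):
  C-C: 1 × 340 = 340
  C-H: 6 × 406 = 2436
  Σ(broken) = 2776 kJ
Bonds formed (products):
  C-H: 4 × 406 = 1624
  C=C: 1 × 627 = 627
  H-H: 1 × 431 = 431
  Σ(formed) = 2682 kJ
ΔH = Σ(broken) − Σ(formed) = 2776 − 2682 = +94 kJ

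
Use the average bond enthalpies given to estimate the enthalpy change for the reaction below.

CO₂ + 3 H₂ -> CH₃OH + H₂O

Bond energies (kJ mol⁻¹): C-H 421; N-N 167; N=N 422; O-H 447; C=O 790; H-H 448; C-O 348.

Bonds broken (reactants):
  C=O: 2 × 790 = 1580
  H-H: 3 × 448 = 1344
  Σ(broken) = 2924 kJ
Bonds formed (products):
  C-H: 3 × 421 = 1263
  C-O: 1 × 348 = 348
  O-H: 3 × 447 = 1341
  Σ(formed) = 2952 kJ
ΔH = Σ(broken) − Σ(formed) = 2924 − 2952 = −28 kJ

ΔH ≈ −28 kJ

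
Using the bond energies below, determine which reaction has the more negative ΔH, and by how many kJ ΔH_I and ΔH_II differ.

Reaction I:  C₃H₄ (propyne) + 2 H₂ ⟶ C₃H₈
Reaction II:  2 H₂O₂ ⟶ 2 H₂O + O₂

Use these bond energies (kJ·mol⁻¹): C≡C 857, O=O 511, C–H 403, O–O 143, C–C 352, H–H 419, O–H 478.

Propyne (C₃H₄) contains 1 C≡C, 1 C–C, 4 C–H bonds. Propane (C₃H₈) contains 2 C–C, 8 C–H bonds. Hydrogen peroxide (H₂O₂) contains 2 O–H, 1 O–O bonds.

Reaction I, by 44 kJ

Reaction I:
  Bonds broken (reactants):
    C≡C: 1 × 857 = 857
    C–C: 1 × 352 = 352
    C–H: 4 × 403 = 1612
    H–H: 2 × 419 = 838
    Σ(broken) = 3659 kJ
  Bonds formed (products):
    C–C: 2 × 352 = 704
    C–H: 8 × 403 = 3224
    Σ(formed) = 3928 kJ
  ΔH_I = 3659 − 3928 = −269 kJ
Reaction II:
  Bonds broken (reactants):
    O–H: 4 × 478 = 1912
    O–O: 2 × 143 = 286
    Σ(broken) = 2198 kJ
  Bonds formed (products):
    O–H: 4 × 478 = 1912
    O=O: 1 × 511 = 511
    Σ(formed) = 2423 kJ
  ΔH_II = 2198 − 2423 = −225 kJ
ΔH_I − ΔH_II = −44 kJ, so reaction I has the more negative ΔH; |ΔH_I − ΔH_II| = 44 kJ.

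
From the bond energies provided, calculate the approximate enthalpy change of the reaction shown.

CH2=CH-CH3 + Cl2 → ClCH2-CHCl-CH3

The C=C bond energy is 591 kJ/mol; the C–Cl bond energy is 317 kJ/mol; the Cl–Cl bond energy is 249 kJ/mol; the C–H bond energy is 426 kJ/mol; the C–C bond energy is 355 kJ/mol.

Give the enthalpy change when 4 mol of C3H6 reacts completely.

ΔH = −596 kJ

Bonds broken (reactants):
  C–C: 1 × 355 = 355
  C–H: 6 × 426 = 2556
  C=C: 1 × 591 = 591
  Cl–Cl: 1 × 249 = 249
  Σ(broken) = 3751 kJ
Bonds formed (products):
  C–C: 2 × 355 = 710
  C–Cl: 2 × 317 = 634
  C–H: 6 × 426 = 2556
  Σ(formed) = 3900 kJ
ΔH = Σ(broken) − Σ(formed) = 3751 − 3900 = −149 kJ
For 4× the reaction as written: 4 × (−149) = −596 kJ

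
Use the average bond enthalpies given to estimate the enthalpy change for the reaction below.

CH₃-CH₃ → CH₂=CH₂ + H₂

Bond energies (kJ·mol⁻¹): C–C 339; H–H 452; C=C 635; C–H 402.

Bonds broken (reactants):
  C–C: 1 × 339 = 339
  C–H: 6 × 402 = 2412
  Σ(broken) = 2751 kJ
Bonds formed (products):
  C–H: 4 × 402 = 1608
  C=C: 1 × 635 = 635
  H–H: 1 × 452 = 452
  Σ(formed) = 2695 kJ
ΔH = Σ(broken) − Σ(formed) = 2751 − 2695 = +56 kJ

ΔH ≈ +56 kJ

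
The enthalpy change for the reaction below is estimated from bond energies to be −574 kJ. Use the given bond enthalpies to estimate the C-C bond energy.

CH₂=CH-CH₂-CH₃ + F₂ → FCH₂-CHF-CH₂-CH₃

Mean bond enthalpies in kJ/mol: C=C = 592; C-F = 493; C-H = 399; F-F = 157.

Let D be the C-C bond energy.
Σ(broken) = 2×D + 8×399 + 1×592 + 1×157 = 3941 + 2D
Σ(formed) = 3×D + 2×493 + 8×399 = 4178 + 3D
ΔH = Σ(broken) − Σ(formed) = (3941 + 2D) − (4178 + 3D) = −237 − D
Setting this equal to −574 kJ gives D = 337 kJ/mol.

D(C-C) ≈ 337 kJ/mol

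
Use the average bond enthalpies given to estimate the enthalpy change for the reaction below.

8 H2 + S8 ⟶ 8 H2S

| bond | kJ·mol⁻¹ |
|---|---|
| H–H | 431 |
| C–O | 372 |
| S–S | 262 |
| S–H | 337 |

ΔH ≈ +152 kJ

Bonds broken (reactants):
  H–H: 8 × 431 = 3448
  S–S: 8 × 262 = 2096
  Σ(broken) = 5544 kJ
Bonds formed (products):
  S–H: 16 × 337 = 5392
  Σ(formed) = 5392 kJ
ΔH = Σ(broken) − Σ(formed) = 5544 − 5392 = +152 kJ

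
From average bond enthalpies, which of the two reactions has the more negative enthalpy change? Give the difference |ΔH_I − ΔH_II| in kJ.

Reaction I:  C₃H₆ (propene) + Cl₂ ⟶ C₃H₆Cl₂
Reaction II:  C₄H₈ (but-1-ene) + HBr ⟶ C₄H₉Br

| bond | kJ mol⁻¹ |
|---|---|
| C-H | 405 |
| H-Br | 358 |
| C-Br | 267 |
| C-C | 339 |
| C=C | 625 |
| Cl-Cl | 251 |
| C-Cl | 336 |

Reaction I, by 107 kJ

Reaction I:
  Bonds broken (reactants):
    C-C: 1 × 339 = 339
    C-H: 6 × 405 = 2430
    C=C: 1 × 625 = 625
    Cl-Cl: 1 × 251 = 251
    Σ(broken) = 3645 kJ
  Bonds formed (products):
    C-C: 2 × 339 = 678
    C-Cl: 2 × 336 = 672
    C-H: 6 × 405 = 2430
    Σ(formed) = 3780 kJ
  ΔH_I = 3645 − 3780 = −135 kJ
Reaction II:
  Bonds broken (reactants):
    C-C: 2 × 339 = 678
    C-H: 8 × 405 = 3240
    C=C: 1 × 625 = 625
    H-Br: 1 × 358 = 358
    Σ(broken) = 4901 kJ
  Bonds formed (products):
    C-Br: 1 × 267 = 267
    C-C: 3 × 339 = 1017
    C-H: 9 × 405 = 3645
    Σ(formed) = 4929 kJ
  ΔH_II = 4901 − 4929 = −28 kJ
ΔH_I − ΔH_II = −107 kJ, so reaction I has the more negative ΔH; |ΔH_I − ΔH_II| = 107 kJ.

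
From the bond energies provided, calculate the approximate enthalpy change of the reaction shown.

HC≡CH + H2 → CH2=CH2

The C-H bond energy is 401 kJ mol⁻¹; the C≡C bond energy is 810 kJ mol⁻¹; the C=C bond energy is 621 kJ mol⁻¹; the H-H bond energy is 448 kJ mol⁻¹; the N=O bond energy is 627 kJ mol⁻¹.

Bonds broken (reactants):
  C≡C: 1 × 810 = 810
  C-H: 2 × 401 = 802
  H-H: 1 × 448 = 448
  Σ(broken) = 2060 kJ
Bonds formed (products):
  C-H: 4 × 401 = 1604
  C=C: 1 × 621 = 621
  Σ(formed) = 2225 kJ
ΔH = Σ(broken) − Σ(formed) = 2060 − 2225 = −165 kJ

ΔH ≈ −165 kJ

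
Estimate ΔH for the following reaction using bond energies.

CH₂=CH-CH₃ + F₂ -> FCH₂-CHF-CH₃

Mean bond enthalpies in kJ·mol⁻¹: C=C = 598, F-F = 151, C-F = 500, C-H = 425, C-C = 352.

ΔH ≈ −603 kJ

Bonds broken (reactants):
  C-C: 1 × 352 = 352
  C-H: 6 × 425 = 2550
  C=C: 1 × 598 = 598
  F-F: 1 × 151 = 151
  Σ(broken) = 3651 kJ
Bonds formed (products):
  C-C: 2 × 352 = 704
  C-F: 2 × 500 = 1000
  C-H: 6 × 425 = 2550
  Σ(formed) = 4254 kJ
ΔH = Σ(broken) − Σ(formed) = 3651 − 4254 = −603 kJ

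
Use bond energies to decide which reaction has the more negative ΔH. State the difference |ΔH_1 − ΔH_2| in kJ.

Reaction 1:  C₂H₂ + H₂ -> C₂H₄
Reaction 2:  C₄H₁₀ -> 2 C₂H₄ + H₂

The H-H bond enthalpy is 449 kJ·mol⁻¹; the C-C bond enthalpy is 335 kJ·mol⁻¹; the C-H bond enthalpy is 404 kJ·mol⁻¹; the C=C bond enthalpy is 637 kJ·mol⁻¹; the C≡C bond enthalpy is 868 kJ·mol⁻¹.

Reaction 1, by 218 kJ

Reaction 1:
  Bonds broken (reactants):
    C≡C: 1 × 868 = 868
    C-H: 2 × 404 = 808
    H-H: 1 × 449 = 449
    Σ(broken) = 2125 kJ
  Bonds formed (products):
    C-H: 4 × 404 = 1616
    C=C: 1 × 637 = 637
    Σ(formed) = 2253 kJ
  ΔH_1 = 2125 − 2253 = −128 kJ
Reaction 2:
  Bonds broken (reactants):
    C-C: 3 × 335 = 1005
    C-H: 10 × 404 = 4040
    Σ(broken) = 5045 kJ
  Bonds formed (products):
    C-H: 8 × 404 = 3232
    C=C: 2 × 637 = 1274
    H-H: 1 × 449 = 449
    Σ(formed) = 4955 kJ
  ΔH_2 = 5045 − 4955 = +90 kJ
ΔH_1 − ΔH_2 = −218 kJ, so reaction 1 has the more negative ΔH; |ΔH_1 − ΔH_2| = 218 kJ.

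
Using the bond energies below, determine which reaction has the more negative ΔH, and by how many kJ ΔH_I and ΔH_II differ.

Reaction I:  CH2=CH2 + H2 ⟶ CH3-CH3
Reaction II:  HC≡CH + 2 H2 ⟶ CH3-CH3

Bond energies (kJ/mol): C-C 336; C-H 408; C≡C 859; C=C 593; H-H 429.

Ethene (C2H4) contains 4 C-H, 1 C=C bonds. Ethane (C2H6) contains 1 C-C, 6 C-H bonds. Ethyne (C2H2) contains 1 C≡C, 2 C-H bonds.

Reaction I:
  Bonds broken (reactants):
    C-H: 4 × 408 = 1632
    C=C: 1 × 593 = 593
    H-H: 1 × 429 = 429
    Σ(broken) = 2654 kJ
  Bonds formed (products):
    C-C: 1 × 336 = 336
    C-H: 6 × 408 = 2448
    Σ(formed) = 2784 kJ
  ΔH_I = 2654 − 2784 = −130 kJ
Reaction II:
  Bonds broken (reactants):
    C≡C: 1 × 859 = 859
    C-H: 2 × 408 = 816
    H-H: 2 × 429 = 858
    Σ(broken) = 2533 kJ
  Bonds formed (products):
    C-C: 1 × 336 = 336
    C-H: 6 × 408 = 2448
    Σ(formed) = 2784 kJ
  ΔH_II = 2533 − 2784 = −251 kJ
ΔH_I − ΔH_II = +121 kJ, so reaction II has the more negative ΔH; |ΔH_I − ΔH_II| = 121 kJ.

Reaction II, by 121 kJ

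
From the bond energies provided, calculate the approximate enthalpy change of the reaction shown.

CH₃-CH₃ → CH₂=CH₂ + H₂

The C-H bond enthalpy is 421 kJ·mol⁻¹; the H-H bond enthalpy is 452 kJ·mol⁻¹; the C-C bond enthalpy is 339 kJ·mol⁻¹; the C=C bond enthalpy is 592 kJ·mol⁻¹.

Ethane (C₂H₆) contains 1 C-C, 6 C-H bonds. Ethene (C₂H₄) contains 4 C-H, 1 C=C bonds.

ΔH ≈ +137 kJ

Bonds broken (reactants):
  C-C: 1 × 339 = 339
  C-H: 6 × 421 = 2526
  Σ(broken) = 2865 kJ
Bonds formed (products):
  C-H: 4 × 421 = 1684
  C=C: 1 × 592 = 592
  H-H: 1 × 452 = 452
  Σ(formed) = 2728 kJ
ΔH = Σ(broken) − Σ(formed) = 2865 − 2728 = +137 kJ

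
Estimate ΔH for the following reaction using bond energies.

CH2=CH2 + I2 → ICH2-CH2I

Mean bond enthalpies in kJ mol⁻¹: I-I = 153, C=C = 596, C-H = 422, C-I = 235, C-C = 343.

ΔH ≈ −64 kJ

Bonds broken (reactants):
  C-H: 4 × 422 = 1688
  C=C: 1 × 596 = 596
  I-I: 1 × 153 = 153
  Σ(broken) = 2437 kJ
Bonds formed (products):
  C-C: 1 × 343 = 343
  C-H: 4 × 422 = 1688
  C-I: 2 × 235 = 470
  Σ(formed) = 2501 kJ
ΔH = Σ(broken) − Σ(formed) = 2437 − 2501 = −64 kJ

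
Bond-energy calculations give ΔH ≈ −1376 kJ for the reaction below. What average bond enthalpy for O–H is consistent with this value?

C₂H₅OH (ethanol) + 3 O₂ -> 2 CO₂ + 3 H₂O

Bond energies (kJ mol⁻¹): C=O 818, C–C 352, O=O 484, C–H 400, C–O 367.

Let D be the O–H bond energy.
Σ(broken) = 1×352 + 5×400 + 1×367 + 1×D + 3×484 = 4171 + D
Σ(formed) = 4×818 + 6×D = 3272 + 6D
ΔH = Σ(broken) − Σ(formed) = (4171 + D) − (3272 + 6D) = +899 − 5D
Setting this equal to −1376 kJ gives 5D = 2275, so D = 455 kJ/mol.

D(O–H) ≈ 455 kJ/mol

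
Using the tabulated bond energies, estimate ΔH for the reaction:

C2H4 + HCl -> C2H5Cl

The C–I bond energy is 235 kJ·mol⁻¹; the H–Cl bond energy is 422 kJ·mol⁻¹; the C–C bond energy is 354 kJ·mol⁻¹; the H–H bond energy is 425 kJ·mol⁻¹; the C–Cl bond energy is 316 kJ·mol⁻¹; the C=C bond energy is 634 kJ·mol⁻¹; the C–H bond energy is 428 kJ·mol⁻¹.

ΔH ≈ −42 kJ

Bonds broken (reactants):
  C–H: 4 × 428 = 1712
  C=C: 1 × 634 = 634
  H–Cl: 1 × 422 = 422
  Σ(broken) = 2768 kJ
Bonds formed (products):
  C–C: 1 × 354 = 354
  C–Cl: 1 × 316 = 316
  C–H: 5 × 428 = 2140
  Σ(formed) = 2810 kJ
ΔH = Σ(broken) − Σ(formed) = 2768 − 2810 = −42 kJ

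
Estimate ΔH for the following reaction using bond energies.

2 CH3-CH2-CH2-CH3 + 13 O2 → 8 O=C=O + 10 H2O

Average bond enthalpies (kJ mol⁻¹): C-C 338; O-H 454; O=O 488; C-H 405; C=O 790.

ΔH ≈ −5248 kJ

Bonds broken (reactants):
  C-C: 6 × 338 = 2028
  C-H: 20 × 405 = 8100
  O=O: 13 × 488 = 6344
  Σ(broken) = 16472 kJ
Bonds formed (products):
  C=O: 16 × 790 = 12640
  O-H: 20 × 454 = 9080
  Σ(formed) = 21720 kJ
ΔH = Σ(broken) − Σ(formed) = 16472 − 21720 = −5248 kJ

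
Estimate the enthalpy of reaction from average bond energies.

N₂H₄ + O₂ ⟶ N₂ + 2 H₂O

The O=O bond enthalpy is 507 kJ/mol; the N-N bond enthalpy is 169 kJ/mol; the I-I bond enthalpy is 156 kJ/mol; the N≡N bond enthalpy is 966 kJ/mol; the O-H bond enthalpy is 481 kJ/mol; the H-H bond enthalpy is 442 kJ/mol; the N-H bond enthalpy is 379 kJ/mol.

Bonds broken (reactants):
  N-H: 4 × 379 = 1516
  N-N: 1 × 169 = 169
  O=O: 1 × 507 = 507
  Σ(broken) = 2192 kJ
Bonds formed (products):
  N≡N: 1 × 966 = 966
  O-H: 4 × 481 = 1924
  Σ(formed) = 2890 kJ
ΔH = Σ(broken) − Σ(formed) = 2192 − 2890 = −698 kJ

ΔH ≈ −698 kJ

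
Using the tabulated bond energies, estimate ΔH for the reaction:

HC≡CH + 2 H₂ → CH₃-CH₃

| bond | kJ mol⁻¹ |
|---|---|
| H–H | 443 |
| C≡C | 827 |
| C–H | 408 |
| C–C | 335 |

Bonds broken (reactants):
  C≡C: 1 × 827 = 827
  C–H: 2 × 408 = 816
  H–H: 2 × 443 = 886
  Σ(broken) = 2529 kJ
Bonds formed (products):
  C–C: 1 × 335 = 335
  C–H: 6 × 408 = 2448
  Σ(formed) = 2783 kJ
ΔH = Σ(broken) − Σ(formed) = 2529 − 2783 = −254 kJ

ΔH ≈ −254 kJ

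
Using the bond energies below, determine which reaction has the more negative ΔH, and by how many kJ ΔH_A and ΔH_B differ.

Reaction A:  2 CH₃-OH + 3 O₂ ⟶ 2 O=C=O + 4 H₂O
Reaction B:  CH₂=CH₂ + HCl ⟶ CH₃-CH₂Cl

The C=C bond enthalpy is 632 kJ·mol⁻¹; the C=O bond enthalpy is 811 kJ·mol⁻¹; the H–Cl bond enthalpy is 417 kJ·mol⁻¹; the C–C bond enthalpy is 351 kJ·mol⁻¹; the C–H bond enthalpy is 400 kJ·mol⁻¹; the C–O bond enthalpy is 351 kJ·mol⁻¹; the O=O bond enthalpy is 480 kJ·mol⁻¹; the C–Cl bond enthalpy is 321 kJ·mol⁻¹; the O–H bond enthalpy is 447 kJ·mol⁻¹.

Reaction A:
  Bonds broken (reactants):
    C–H: 6 × 400 = 2400
    C–O: 2 × 351 = 702
    O–H: 2 × 447 = 894
    O=O: 3 × 480 = 1440
    Σ(broken) = 5436 kJ
  Bonds formed (products):
    C=O: 4 × 811 = 3244
    O–H: 8 × 447 = 3576
    Σ(formed) = 6820 kJ
  ΔH_A = 5436 − 6820 = −1384 kJ
Reaction B:
  Bonds broken (reactants):
    C–H: 4 × 400 = 1600
    C=C: 1 × 632 = 632
    H–Cl: 1 × 417 = 417
    Σ(broken) = 2649 kJ
  Bonds formed (products):
    C–C: 1 × 351 = 351
    C–Cl: 1 × 321 = 321
    C–H: 5 × 400 = 2000
    Σ(formed) = 2672 kJ
  ΔH_B = 2649 − 2672 = −23 kJ
ΔH_A − ΔH_B = −1361 kJ, so reaction A has the more negative ΔH; |ΔH_A − ΔH_B| = 1361 kJ.

Reaction A, by 1361 kJ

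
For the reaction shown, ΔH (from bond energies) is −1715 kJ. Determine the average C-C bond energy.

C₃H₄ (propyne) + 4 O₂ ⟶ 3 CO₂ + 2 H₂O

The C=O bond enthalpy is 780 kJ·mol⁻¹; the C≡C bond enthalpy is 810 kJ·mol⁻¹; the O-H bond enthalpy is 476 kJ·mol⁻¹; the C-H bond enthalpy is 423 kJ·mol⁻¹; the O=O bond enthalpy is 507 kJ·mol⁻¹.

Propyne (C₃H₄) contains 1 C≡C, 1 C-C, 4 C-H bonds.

Let D be the C-C bond energy.
Σ(broken) = 1×810 + 1×D + 4×423 + 4×507 = 4530 + D
Σ(formed) = 6×780 + 4×476 = 6584
ΔH = Σ(broken) − Σ(formed) = (4530 + D) − (6584) = −2054 + D
Setting this equal to −1715 kJ gives D = 339 kJ/mol.

D(C-C) ≈ 339 kJ/mol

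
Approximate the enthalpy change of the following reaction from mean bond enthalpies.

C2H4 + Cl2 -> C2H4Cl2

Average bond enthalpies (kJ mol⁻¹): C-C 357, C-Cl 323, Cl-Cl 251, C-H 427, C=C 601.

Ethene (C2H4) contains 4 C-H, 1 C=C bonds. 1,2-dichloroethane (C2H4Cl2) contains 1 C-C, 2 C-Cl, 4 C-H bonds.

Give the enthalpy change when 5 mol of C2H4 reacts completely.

Bonds broken (reactants):
  C-H: 4 × 427 = 1708
  C=C: 1 × 601 = 601
  Cl-Cl: 1 × 251 = 251
  Σ(broken) = 2560 kJ
Bonds formed (products):
  C-C: 1 × 357 = 357
  C-Cl: 2 × 323 = 646
  C-H: 4 × 427 = 1708
  Σ(formed) = 2711 kJ
ΔH = Σ(broken) − Σ(formed) = 2560 − 2711 = −151 kJ
For 5× the reaction as written: 5 × (−151) = −755 kJ

ΔH = −755 kJ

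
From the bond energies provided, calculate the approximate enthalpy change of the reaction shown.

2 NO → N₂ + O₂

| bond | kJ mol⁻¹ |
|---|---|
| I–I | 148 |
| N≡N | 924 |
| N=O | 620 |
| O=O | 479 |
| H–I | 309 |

Bonds broken (reactants):
  N=O: 2 × 620 = 1240
  Σ(broken) = 1240 kJ
Bonds formed (products):
  N≡N: 1 × 924 = 924
  O=O: 1 × 479 = 479
  Σ(formed) = 1403 kJ
ΔH = Σ(broken) − Σ(formed) = 1240 − 1403 = −163 kJ

ΔH ≈ −163 kJ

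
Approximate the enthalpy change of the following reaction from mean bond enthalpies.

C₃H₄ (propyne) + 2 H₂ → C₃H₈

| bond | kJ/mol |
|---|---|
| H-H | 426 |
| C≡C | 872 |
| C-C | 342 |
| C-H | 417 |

Bonds broken (reactants):
  C≡C: 1 × 872 = 872
  C-C: 1 × 342 = 342
  C-H: 4 × 417 = 1668
  H-H: 2 × 426 = 852
  Σ(broken) = 3734 kJ
Bonds formed (products):
  C-C: 2 × 342 = 684
  C-H: 8 × 417 = 3336
  Σ(formed) = 4020 kJ
ΔH = Σ(broken) − Σ(formed) = 3734 − 4020 = −286 kJ

ΔH ≈ −286 kJ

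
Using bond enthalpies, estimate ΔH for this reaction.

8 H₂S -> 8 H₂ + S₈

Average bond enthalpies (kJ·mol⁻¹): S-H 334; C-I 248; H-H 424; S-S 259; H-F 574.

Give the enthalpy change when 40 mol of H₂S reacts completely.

ΔH = −600 kJ

Bonds broken (reactants):
  S-H: 16 × 334 = 5344
  Σ(broken) = 5344 kJ
Bonds formed (products):
  H-H: 8 × 424 = 3392
  S-S: 8 × 259 = 2072
  Σ(formed) = 5464 kJ
ΔH = Σ(broken) − Σ(formed) = 5344 − 5464 = −120 kJ
For 5× the reaction as written: 5 × (−120) = −600 kJ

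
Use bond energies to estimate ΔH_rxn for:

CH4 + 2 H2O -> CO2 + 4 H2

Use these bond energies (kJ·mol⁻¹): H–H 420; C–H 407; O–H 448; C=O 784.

Bonds broken (reactants):
  C–H: 4 × 407 = 1628
  O–H: 4 × 448 = 1792
  Σ(broken) = 3420 kJ
Bonds formed (products):
  C=O: 2 × 784 = 1568
  H–H: 4 × 420 = 1680
  Σ(formed) = 3248 kJ
ΔH = Σ(broken) − Σ(formed) = 3420 − 3248 = +172 kJ

ΔH ≈ +172 kJ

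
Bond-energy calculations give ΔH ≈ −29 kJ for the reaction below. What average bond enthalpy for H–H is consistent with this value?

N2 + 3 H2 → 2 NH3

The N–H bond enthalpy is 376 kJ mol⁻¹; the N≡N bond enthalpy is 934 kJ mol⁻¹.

Let D be the H–H bond energy.
Σ(broken) = 3×D + 1×934 = 934 + 3D
Σ(formed) = 6×376 = 2256
ΔH = Σ(broken) − Σ(formed) = (934 + 3D) − (2256) = −1322 + 3D
Setting this equal to −29 kJ gives 3D = 1293, so D = 431 kJ/mol.

D(H–H) ≈ 431 kJ/mol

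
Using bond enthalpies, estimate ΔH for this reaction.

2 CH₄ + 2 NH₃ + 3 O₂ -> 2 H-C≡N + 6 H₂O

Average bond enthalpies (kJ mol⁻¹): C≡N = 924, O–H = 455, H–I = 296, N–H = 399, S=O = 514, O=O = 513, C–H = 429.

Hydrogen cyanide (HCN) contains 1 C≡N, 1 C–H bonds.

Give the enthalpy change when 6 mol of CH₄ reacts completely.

ΔH = −2403 kJ

Bonds broken (reactants):
  C–H: 8 × 429 = 3432
  N–H: 6 × 399 = 2394
  O=O: 3 × 513 = 1539
  Σ(broken) = 7365 kJ
Bonds formed (products):
  C≡N: 2 × 924 = 1848
  C–H: 2 × 429 = 858
  O–H: 12 × 455 = 5460
  Σ(formed) = 8166 kJ
ΔH = Σ(broken) − Σ(formed) = 7365 − 8166 = −801 kJ
For 3× the reaction as written: 3 × (−801) = −2403 kJ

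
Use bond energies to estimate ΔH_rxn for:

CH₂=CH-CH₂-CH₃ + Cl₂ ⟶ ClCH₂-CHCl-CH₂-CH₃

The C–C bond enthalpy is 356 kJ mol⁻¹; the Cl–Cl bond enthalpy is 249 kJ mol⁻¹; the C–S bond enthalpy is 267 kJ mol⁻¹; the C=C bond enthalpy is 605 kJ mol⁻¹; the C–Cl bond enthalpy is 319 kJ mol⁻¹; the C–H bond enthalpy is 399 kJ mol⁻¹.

ΔH ≈ −140 kJ

Bonds broken (reactants):
  C–C: 2 × 356 = 712
  C–H: 8 × 399 = 3192
  C=C: 1 × 605 = 605
  Cl–Cl: 1 × 249 = 249
  Σ(broken) = 4758 kJ
Bonds formed (products):
  C–C: 3 × 356 = 1068
  C–Cl: 2 × 319 = 638
  C–H: 8 × 399 = 3192
  Σ(formed) = 4898 kJ
ΔH = Σ(broken) − Σ(formed) = 4758 − 4898 = −140 kJ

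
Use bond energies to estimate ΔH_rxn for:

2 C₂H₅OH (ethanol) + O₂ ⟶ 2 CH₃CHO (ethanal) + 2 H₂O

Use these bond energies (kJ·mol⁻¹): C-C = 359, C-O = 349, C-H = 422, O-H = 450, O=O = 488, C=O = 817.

Bonds broken (reactants):
  C-C: 2 × 359 = 718
  C-H: 10 × 422 = 4220
  C-O: 2 × 349 = 698
  O-H: 2 × 450 = 900
  O=O: 1 × 488 = 488
  Σ(broken) = 7024 kJ
Bonds formed (products):
  C-C: 2 × 359 = 718
  C-H: 8 × 422 = 3376
  C=O: 2 × 817 = 1634
  O-H: 4 × 450 = 1800
  Σ(formed) = 7528 kJ
ΔH = Σ(broken) − Σ(formed) = 7024 − 7528 = −504 kJ

ΔH ≈ −504 kJ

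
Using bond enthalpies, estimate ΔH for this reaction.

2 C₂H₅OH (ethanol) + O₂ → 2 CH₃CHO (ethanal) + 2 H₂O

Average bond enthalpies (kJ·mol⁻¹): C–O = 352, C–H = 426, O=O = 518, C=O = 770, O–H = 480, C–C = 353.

ΔH ≈ −426 kJ

Bonds broken (reactants):
  C–C: 2 × 353 = 706
  C–H: 10 × 426 = 4260
  C–O: 2 × 352 = 704
  O–H: 2 × 480 = 960
  O=O: 1 × 518 = 518
  Σ(broken) = 7148 kJ
Bonds formed (products):
  C–C: 2 × 353 = 706
  C–H: 8 × 426 = 3408
  C=O: 2 × 770 = 1540
  O–H: 4 × 480 = 1920
  Σ(formed) = 7574 kJ
ΔH = Σ(broken) − Σ(formed) = 7148 − 7574 = −426 kJ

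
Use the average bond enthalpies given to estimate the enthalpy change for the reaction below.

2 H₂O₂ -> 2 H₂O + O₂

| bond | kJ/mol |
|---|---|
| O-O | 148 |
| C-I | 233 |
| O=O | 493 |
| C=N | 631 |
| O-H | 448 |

Bonds broken (reactants):
  O-H: 4 × 448 = 1792
  O-O: 2 × 148 = 296
  Σ(broken) = 2088 kJ
Bonds formed (products):
  O-H: 4 × 448 = 1792
  O=O: 1 × 493 = 493
  Σ(formed) = 2285 kJ
ΔH = Σ(broken) − Σ(formed) = 2088 − 2285 = −197 kJ

ΔH ≈ −197 kJ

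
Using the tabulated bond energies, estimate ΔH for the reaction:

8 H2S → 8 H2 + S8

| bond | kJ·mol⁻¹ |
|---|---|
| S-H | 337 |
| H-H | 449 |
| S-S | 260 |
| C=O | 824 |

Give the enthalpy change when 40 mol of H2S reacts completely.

ΔH = −1400 kJ

Bonds broken (reactants):
  S-H: 16 × 337 = 5392
  Σ(broken) = 5392 kJ
Bonds formed (products):
  H-H: 8 × 449 = 3592
  S-S: 8 × 260 = 2080
  Σ(formed) = 5672 kJ
ΔH = Σ(broken) − Σ(formed) = 5392 − 5672 = −280 kJ
For 5× the reaction as written: 5 × (−280) = −1400 kJ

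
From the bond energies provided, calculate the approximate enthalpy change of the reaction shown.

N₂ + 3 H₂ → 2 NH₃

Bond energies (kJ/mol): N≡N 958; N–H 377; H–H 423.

ΔH ≈ −35 kJ

Bonds broken (reactants):
  H–H: 3 × 423 = 1269
  N≡N: 1 × 958 = 958
  Σ(broken) = 2227 kJ
Bonds formed (products):
  N–H: 6 × 377 = 2262
  Σ(formed) = 2262 kJ
ΔH = Σ(broken) − Σ(formed) = 2227 − 2262 = −35 kJ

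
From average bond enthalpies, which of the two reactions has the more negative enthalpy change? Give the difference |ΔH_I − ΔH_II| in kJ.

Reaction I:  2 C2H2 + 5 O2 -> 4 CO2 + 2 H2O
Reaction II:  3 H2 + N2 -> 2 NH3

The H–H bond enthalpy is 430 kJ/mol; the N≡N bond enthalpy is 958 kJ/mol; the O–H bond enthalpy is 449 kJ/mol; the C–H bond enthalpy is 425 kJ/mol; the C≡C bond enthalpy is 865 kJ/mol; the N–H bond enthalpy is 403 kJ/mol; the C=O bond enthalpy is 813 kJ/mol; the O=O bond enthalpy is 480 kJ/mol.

Reaction I, by 2300 kJ

Reaction I:
  Bonds broken (reactants):
    C≡C: 2 × 865 = 1730
    C–H: 4 × 425 = 1700
    O=O: 5 × 480 = 2400
    Σ(broken) = 5830 kJ
  Bonds formed (products):
    C=O: 8 × 813 = 6504
    O–H: 4 × 449 = 1796
    Σ(formed) = 8300 kJ
  ΔH_I = 5830 − 8300 = −2470 kJ
Reaction II:
  Bonds broken (reactants):
    H–H: 3 × 430 = 1290
    N≡N: 1 × 958 = 958
    Σ(broken) = 2248 kJ
  Bonds formed (products):
    N–H: 6 × 403 = 2418
    Σ(formed) = 2418 kJ
  ΔH_II = 2248 − 2418 = −170 kJ
ΔH_I − ΔH_II = −2300 kJ, so reaction I has the more negative ΔH; |ΔH_I − ΔH_II| = 2300 kJ.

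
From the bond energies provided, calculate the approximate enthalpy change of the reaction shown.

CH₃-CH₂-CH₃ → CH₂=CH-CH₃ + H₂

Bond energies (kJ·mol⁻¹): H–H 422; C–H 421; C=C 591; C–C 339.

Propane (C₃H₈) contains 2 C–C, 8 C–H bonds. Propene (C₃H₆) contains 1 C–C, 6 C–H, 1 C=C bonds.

ΔH ≈ +168 kJ

Bonds broken (reactants):
  C–C: 2 × 339 = 678
  C–H: 8 × 421 = 3368
  Σ(broken) = 4046 kJ
Bonds formed (products):
  C–C: 1 × 339 = 339
  C–H: 6 × 421 = 2526
  C=C: 1 × 591 = 591
  H–H: 1 × 422 = 422
  Σ(formed) = 3878 kJ
ΔH = Σ(broken) − Σ(formed) = 4046 − 3878 = +168 kJ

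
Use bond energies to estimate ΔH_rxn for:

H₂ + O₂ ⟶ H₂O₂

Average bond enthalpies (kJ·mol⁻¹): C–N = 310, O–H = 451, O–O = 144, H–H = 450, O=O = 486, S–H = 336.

Bonds broken (reactants):
  H–H: 1 × 450 = 450
  O=O: 1 × 486 = 486
  Σ(broken) = 936 kJ
Bonds formed (products):
  O–H: 2 × 451 = 902
  O–O: 1 × 144 = 144
  Σ(formed) = 1046 kJ
ΔH = Σ(broken) − Σ(formed) = 936 − 1046 = −110 kJ

ΔH ≈ −110 kJ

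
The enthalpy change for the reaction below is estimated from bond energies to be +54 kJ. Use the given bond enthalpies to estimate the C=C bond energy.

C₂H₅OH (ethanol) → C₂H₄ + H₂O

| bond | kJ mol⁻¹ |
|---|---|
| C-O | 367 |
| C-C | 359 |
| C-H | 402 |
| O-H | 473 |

D(C=C) ≈ 601 kJ/mol

Let D be the C=C bond energy.
Σ(broken) = 1×359 + 5×402 + 1×367 + 1×473 = 3209
Σ(formed) = 4×402 + 1×D + 2×473 = 2554 + D
ΔH = Σ(broken) − Σ(formed) = (3209) − (2554 + D) = +655 − D
Setting this equal to +54 kJ gives D = 601 kJ/mol.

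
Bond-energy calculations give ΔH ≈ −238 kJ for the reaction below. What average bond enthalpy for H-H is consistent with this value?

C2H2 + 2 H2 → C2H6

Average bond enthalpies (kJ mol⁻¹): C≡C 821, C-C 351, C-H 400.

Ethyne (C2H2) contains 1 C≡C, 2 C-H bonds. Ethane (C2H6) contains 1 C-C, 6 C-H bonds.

D(H-H) ≈ 446 kJ/mol

Let D be the H-H bond energy.
Σ(broken) = 1×821 + 2×400 + 2×D = 1621 + 2D
Σ(formed) = 1×351 + 6×400 = 2751
ΔH = Σ(broken) − Σ(formed) = (1621 + 2D) − (2751) = −1130 + 2D
Setting this equal to −238 kJ gives 2D = 892, so D = 446 kJ/mol.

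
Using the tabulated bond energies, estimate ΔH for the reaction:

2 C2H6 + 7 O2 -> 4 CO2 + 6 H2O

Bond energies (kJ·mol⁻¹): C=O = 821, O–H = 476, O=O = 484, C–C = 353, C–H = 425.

ΔH ≈ −3086 kJ

Bonds broken (reactants):
  C–C: 2 × 353 = 706
  C–H: 12 × 425 = 5100
  O=O: 7 × 484 = 3388
  Σ(broken) = 9194 kJ
Bonds formed (products):
  C=O: 8 × 821 = 6568
  O–H: 12 × 476 = 5712
  Σ(formed) = 12280 kJ
ΔH = Σ(broken) − Σ(formed) = 9194 − 12280 = −3086 kJ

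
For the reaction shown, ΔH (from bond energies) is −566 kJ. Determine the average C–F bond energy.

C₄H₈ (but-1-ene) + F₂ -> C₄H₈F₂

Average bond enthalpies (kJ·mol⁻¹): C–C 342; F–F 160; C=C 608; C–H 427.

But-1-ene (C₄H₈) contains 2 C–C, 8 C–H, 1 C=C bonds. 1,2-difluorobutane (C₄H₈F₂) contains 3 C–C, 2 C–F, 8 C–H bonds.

Let D be the C–F bond energy.
Σ(broken) = 2×342 + 8×427 + 1×608 + 1×160 = 4868
Σ(formed) = 3×342 + 2×D + 8×427 = 4442 + 2D
ΔH = Σ(broken) − Σ(formed) = (4868) − (4442 + 2D) = +426 − 2D
Setting this equal to −566 kJ gives 2D = 992, so D = 496 kJ/mol.

D(C–F) ≈ 496 kJ/mol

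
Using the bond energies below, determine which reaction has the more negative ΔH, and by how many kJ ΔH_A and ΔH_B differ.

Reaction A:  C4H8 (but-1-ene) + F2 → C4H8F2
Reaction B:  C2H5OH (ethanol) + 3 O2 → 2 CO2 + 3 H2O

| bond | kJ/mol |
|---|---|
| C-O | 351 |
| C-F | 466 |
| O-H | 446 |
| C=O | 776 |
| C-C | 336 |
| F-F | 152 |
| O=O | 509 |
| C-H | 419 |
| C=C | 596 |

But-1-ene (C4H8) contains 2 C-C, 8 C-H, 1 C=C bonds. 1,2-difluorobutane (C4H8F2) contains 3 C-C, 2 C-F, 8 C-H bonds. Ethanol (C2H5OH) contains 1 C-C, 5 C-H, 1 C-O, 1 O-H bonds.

Reaction A:
  Bonds broken (reactants):
    C-C: 2 × 336 = 672
    C-H: 8 × 419 = 3352
    C=C: 1 × 596 = 596
    F-F: 1 × 152 = 152
    Σ(broken) = 4772 kJ
  Bonds formed (products):
    C-C: 3 × 336 = 1008
    C-F: 2 × 466 = 932
    C-H: 8 × 419 = 3352
    Σ(formed) = 5292 kJ
  ΔH_A = 4772 − 5292 = −520 kJ
Reaction B:
  Bonds broken (reactants):
    C-C: 1 × 336 = 336
    C-H: 5 × 419 = 2095
    C-O: 1 × 351 = 351
    O-H: 1 × 446 = 446
    O=O: 3 × 509 = 1527
    Σ(broken) = 4755 kJ
  Bonds formed (products):
    C=O: 4 × 776 = 3104
    O-H: 6 × 446 = 2676
    Σ(formed) = 5780 kJ
  ΔH_B = 4755 − 5780 = −1025 kJ
ΔH_A − ΔH_B = +505 kJ, so reaction B has the more negative ΔH; |ΔH_A − ΔH_B| = 505 kJ.

Reaction B, by 505 kJ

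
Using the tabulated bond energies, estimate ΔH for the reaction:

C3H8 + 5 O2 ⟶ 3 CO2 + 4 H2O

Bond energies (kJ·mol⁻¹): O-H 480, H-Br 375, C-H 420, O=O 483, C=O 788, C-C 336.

ΔH ≈ −2121 kJ

Bonds broken (reactants):
  C-C: 2 × 336 = 672
  C-H: 8 × 420 = 3360
  O=O: 5 × 483 = 2415
  Σ(broken) = 6447 kJ
Bonds formed (products):
  C=O: 6 × 788 = 4728
  O-H: 8 × 480 = 3840
  Σ(formed) = 8568 kJ
ΔH = Σ(broken) − Σ(formed) = 6447 − 8568 = −2121 kJ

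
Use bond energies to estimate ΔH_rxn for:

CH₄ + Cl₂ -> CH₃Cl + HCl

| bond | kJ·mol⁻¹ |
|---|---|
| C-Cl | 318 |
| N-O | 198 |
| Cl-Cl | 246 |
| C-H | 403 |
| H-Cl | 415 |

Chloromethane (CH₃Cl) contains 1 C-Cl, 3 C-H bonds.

ΔH ≈ −84 kJ

Bonds broken (reactants):
  C-H: 4 × 403 = 1612
  Cl-Cl: 1 × 246 = 246
  Σ(broken) = 1858 kJ
Bonds formed (products):
  C-Cl: 1 × 318 = 318
  C-H: 3 × 403 = 1209
  H-Cl: 1 × 415 = 415
  Σ(formed) = 1942 kJ
ΔH = Σ(broken) − Σ(formed) = 1858 − 1942 = −84 kJ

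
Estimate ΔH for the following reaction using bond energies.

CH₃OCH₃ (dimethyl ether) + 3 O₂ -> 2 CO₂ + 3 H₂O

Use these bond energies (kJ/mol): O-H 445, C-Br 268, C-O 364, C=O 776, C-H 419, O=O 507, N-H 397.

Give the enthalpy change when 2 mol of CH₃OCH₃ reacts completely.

Bonds broken (reactants):
  C-H: 6 × 419 = 2514
  C-O: 2 × 364 = 728
  O=O: 3 × 507 = 1521
  Σ(broken) = 4763 kJ
Bonds formed (products):
  C=O: 4 × 776 = 3104
  O-H: 6 × 445 = 2670
  Σ(formed) = 5774 kJ
ΔH = Σ(broken) − Σ(formed) = 4763 − 5774 = −1011 kJ
For 2× the reaction as written: 2 × (−1011) = −2022 kJ

ΔH = −2022 kJ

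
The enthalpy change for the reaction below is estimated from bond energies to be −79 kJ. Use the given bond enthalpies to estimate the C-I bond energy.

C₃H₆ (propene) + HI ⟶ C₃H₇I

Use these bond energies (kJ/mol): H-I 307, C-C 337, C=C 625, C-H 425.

D(C-I) ≈ 249 kJ/mol

Let D be the C-I bond energy.
Σ(broken) = 1×337 + 6×425 + 1×625 + 1×307 = 3819
Σ(formed) = 2×337 + 7×425 + 1×D = 3649 + D
ΔH = Σ(broken) − Σ(formed) = (3819) − (3649 + D) = +170 − D
Setting this equal to −79 kJ gives D = 249 kJ/mol.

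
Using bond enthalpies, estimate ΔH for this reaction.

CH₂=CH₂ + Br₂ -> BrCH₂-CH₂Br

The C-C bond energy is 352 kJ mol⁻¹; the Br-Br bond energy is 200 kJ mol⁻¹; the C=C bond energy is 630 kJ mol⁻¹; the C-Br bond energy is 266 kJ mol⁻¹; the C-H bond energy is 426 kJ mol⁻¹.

Bonds broken (reactants):
  Br-Br: 1 × 200 = 200
  C-H: 4 × 426 = 1704
  C=C: 1 × 630 = 630
  Σ(broken) = 2534 kJ
Bonds formed (products):
  C-Br: 2 × 266 = 532
  C-C: 1 × 352 = 352
  C-H: 4 × 426 = 1704
  Σ(formed) = 2588 kJ
ΔH = Σ(broken) − Σ(formed) = 2534 − 2588 = −54 kJ

ΔH ≈ −54 kJ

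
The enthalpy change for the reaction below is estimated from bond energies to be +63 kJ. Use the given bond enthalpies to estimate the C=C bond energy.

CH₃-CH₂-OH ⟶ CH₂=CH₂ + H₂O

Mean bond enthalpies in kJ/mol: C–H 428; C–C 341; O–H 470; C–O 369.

D(C=C) ≈ 605 kJ/mol

Let D be the C=C bond energy.
Σ(broken) = 1×341 + 5×428 + 1×369 + 1×470 = 3320
Σ(formed) = 4×428 + 1×D + 2×470 = 2652 + D
ΔH = Σ(broken) − Σ(formed) = (3320) − (2652 + D) = +668 − D
Setting this equal to +63 kJ gives D = 605 kJ/mol.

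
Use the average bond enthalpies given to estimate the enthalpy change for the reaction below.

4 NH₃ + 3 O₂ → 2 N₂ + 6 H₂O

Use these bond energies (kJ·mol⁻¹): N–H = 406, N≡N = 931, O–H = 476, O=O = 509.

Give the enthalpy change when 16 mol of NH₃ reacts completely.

Bonds broken (reactants):
  N–H: 12 × 406 = 4872
  O=O: 3 × 509 = 1527
  Σ(broken) = 6399 kJ
Bonds formed (products):
  N≡N: 2 × 931 = 1862
  O–H: 12 × 476 = 5712
  Σ(formed) = 7574 kJ
ΔH = Σ(broken) − Σ(formed) = 6399 − 7574 = −1175 kJ
For 4× the reaction as written: 4 × (−1175) = −4700 kJ

ΔH = −4700 kJ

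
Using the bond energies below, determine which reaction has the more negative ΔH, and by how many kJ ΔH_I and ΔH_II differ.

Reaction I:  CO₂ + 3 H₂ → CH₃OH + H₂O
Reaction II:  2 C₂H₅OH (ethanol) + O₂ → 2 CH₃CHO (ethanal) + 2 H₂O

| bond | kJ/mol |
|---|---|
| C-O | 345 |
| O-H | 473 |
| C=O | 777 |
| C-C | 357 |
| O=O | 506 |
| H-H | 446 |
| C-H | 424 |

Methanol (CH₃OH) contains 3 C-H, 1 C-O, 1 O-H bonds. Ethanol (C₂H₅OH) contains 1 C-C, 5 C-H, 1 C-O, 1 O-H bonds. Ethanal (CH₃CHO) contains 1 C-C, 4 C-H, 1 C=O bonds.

Reaction I:
  Bonds broken (reactants):
    C=O: 2 × 777 = 1554
    H-H: 3 × 446 = 1338
    Σ(broken) = 2892 kJ
  Bonds formed (products):
    C-H: 3 × 424 = 1272
    C-O: 1 × 345 = 345
    O-H: 3 × 473 = 1419
    Σ(formed) = 3036 kJ
  ΔH_I = 2892 − 3036 = −144 kJ
Reaction II:
  Bonds broken (reactants):
    C-C: 2 × 357 = 714
    C-H: 10 × 424 = 4240
    C-O: 2 × 345 = 690
    O-H: 2 × 473 = 946
    O=O: 1 × 506 = 506
    Σ(broken) = 7096 kJ
  Bonds formed (products):
    C-C: 2 × 357 = 714
    C-H: 8 × 424 = 3392
    C=O: 2 × 777 = 1554
    O-H: 4 × 473 = 1892
    Σ(formed) = 7552 kJ
  ΔH_II = 7096 − 7552 = −456 kJ
ΔH_I − ΔH_II = +312 kJ, so reaction II has the more negative ΔH; |ΔH_I − ΔH_II| = 312 kJ.

Reaction II, by 312 kJ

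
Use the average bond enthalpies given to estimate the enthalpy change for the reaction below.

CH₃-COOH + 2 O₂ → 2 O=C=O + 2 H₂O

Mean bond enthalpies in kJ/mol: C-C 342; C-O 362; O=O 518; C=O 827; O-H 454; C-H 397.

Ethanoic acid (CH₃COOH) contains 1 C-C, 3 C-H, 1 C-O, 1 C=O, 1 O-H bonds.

ΔH ≈ −912 kJ

Bonds broken (reactants):
  C-C: 1 × 342 = 342
  C-H: 3 × 397 = 1191
  C-O: 1 × 362 = 362
  C=O: 1 × 827 = 827
  O-H: 1 × 454 = 454
  O=O: 2 × 518 = 1036
  Σ(broken) = 4212 kJ
Bonds formed (products):
  C=O: 4 × 827 = 3308
  O-H: 4 × 454 = 1816
  Σ(formed) = 5124 kJ
ΔH = Σ(broken) − Σ(formed) = 4212 − 5124 = −912 kJ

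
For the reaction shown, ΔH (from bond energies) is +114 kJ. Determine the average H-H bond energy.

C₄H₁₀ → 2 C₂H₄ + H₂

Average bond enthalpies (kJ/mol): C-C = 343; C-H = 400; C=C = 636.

Let D be the H-H bond energy.
Σ(broken) = 3×343 + 10×400 = 5029
Σ(formed) = 8×400 + 2×636 + 1×D = 4472 + D
ΔH = Σ(broken) − Σ(formed) = (5029) − (4472 + D) = +557 − D
Setting this equal to +114 kJ gives D = 443 kJ/mol.

D(H-H) ≈ 443 kJ/mol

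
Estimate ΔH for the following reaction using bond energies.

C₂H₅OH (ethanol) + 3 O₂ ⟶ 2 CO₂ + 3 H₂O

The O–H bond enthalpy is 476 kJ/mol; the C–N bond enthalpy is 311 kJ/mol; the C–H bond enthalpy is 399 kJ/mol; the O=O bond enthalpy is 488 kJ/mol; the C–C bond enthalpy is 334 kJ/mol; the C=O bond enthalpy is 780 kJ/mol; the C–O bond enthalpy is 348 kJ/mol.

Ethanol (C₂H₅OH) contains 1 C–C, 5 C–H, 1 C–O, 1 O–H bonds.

Bonds broken (reactants):
  C–C: 1 × 334 = 334
  C–H: 5 × 399 = 1995
  C–O: 1 × 348 = 348
  O–H: 1 × 476 = 476
  O=O: 3 × 488 = 1464
  Σ(broken) = 4617 kJ
Bonds formed (products):
  C=O: 4 × 780 = 3120
  O–H: 6 × 476 = 2856
  Σ(formed) = 5976 kJ
ΔH = Σ(broken) − Σ(formed) = 4617 − 5976 = −1359 kJ

ΔH ≈ −1359 kJ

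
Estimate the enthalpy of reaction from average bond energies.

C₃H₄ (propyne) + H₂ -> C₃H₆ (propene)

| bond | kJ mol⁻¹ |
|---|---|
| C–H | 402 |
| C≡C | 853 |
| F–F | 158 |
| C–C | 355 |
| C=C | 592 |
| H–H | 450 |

ΔH ≈ −93 kJ

Bonds broken (reactants):
  C≡C: 1 × 853 = 853
  C–C: 1 × 355 = 355
  C–H: 4 × 402 = 1608
  H–H: 1 × 450 = 450
  Σ(broken) = 3266 kJ
Bonds formed (products):
  C–C: 1 × 355 = 355
  C–H: 6 × 402 = 2412
  C=C: 1 × 592 = 592
  Σ(formed) = 3359 kJ
ΔH = Σ(broken) − Σ(formed) = 3266 − 3359 = −93 kJ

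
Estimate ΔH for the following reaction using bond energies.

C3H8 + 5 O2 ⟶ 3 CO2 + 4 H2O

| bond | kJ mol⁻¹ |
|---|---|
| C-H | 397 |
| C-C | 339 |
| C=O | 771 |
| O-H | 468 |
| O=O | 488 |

Bonds broken (reactants):
  C-C: 2 × 339 = 678
  C-H: 8 × 397 = 3176
  O=O: 5 × 488 = 2440
  Σ(broken) = 6294 kJ
Bonds formed (products):
  C=O: 6 × 771 = 4626
  O-H: 8 × 468 = 3744
  Σ(formed) = 8370 kJ
ΔH = Σ(broken) − Σ(formed) = 6294 − 8370 = −2076 kJ

ΔH ≈ −2076 kJ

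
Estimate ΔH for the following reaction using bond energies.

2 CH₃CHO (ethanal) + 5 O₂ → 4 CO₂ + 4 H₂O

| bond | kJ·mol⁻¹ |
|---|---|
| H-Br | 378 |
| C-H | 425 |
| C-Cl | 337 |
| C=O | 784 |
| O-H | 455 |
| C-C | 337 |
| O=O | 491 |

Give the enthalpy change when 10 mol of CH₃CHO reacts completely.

Bonds broken (reactants):
  C-C: 2 × 337 = 674
  C-H: 8 × 425 = 3400
  C=O: 2 × 784 = 1568
  O=O: 5 × 491 = 2455
  Σ(broken) = 8097 kJ
Bonds formed (products):
  C=O: 8 × 784 = 6272
  O-H: 8 × 455 = 3640
  Σ(formed) = 9912 kJ
ΔH = Σ(broken) − Σ(formed) = 8097 − 9912 = −1815 kJ
For 5× the reaction as written: 5 × (−1815) = −9075 kJ

ΔH = −9075 kJ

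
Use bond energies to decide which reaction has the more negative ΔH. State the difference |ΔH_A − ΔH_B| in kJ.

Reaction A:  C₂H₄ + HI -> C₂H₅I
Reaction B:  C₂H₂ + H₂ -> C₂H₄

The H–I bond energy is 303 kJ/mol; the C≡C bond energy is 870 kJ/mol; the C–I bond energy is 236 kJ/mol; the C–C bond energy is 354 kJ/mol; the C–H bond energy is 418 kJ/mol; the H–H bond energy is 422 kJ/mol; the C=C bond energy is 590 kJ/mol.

Reaction A:
  Bonds broken (reactants):
    C–H: 4 × 418 = 1672
    C=C: 1 × 590 = 590
    H–I: 1 × 303 = 303
    Σ(broken) = 2565 kJ
  Bonds formed (products):
    C–C: 1 × 354 = 354
    C–H: 5 × 418 = 2090
    C–I: 1 × 236 = 236
    Σ(formed) = 2680 kJ
  ΔH_A = 2565 − 2680 = −115 kJ
Reaction B:
  Bonds broken (reactants):
    C≡C: 1 × 870 = 870
    C–H: 2 × 418 = 836
    H–H: 1 × 422 = 422
    Σ(broken) = 2128 kJ
  Bonds formed (products):
    C–H: 4 × 418 = 1672
    C=C: 1 × 590 = 590
    Σ(formed) = 2262 kJ
  ΔH_B = 2128 − 2262 = −134 kJ
ΔH_A − ΔH_B = +19 kJ, so reaction B has the more negative ΔH; |ΔH_A − ΔH_B| = 19 kJ.

Reaction B, by 19 kJ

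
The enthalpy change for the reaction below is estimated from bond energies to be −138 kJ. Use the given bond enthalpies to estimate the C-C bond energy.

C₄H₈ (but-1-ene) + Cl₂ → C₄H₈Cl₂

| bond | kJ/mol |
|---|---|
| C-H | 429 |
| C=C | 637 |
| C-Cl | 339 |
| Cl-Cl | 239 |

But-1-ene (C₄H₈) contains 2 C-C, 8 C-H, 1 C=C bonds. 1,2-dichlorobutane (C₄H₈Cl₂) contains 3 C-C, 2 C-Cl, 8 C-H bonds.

Let D be the C-C bond energy.
Σ(broken) = 2×D + 8×429 + 1×637 + 1×239 = 4308 + 2D
Σ(formed) = 3×D + 2×339 + 8×429 = 4110 + 3D
ΔH = Σ(broken) − Σ(formed) = (4308 + 2D) − (4110 + 3D) = +198 − D
Setting this equal to −138 kJ gives D = 336 kJ/mol.

D(C-C) ≈ 336 kJ/mol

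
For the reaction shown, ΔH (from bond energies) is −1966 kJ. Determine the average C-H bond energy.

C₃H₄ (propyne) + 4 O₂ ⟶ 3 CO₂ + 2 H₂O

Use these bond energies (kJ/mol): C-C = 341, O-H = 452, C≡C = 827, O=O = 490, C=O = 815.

D(C-H) ≈ 401 kJ/mol

Let D be the C-H bond energy.
Σ(broken) = 1×827 + 1×341 + 4×D + 4×490 = 3128 + 4D
Σ(formed) = 6×815 + 4×452 = 6698
ΔH = Σ(broken) − Σ(formed) = (3128 + 4D) − (6698) = −3570 + 4D
Setting this equal to −1966 kJ gives 4D = 1604, so D = 401 kJ/mol.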